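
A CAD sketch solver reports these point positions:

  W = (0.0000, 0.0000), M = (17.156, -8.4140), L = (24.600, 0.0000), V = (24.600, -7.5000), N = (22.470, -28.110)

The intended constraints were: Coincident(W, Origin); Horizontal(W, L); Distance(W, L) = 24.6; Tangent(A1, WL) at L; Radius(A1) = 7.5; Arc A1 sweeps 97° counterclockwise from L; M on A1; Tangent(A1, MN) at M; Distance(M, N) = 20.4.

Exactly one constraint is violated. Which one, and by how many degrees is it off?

Tangent(A1, MN) at M — off by 8.10°.

W = (0.00, 0.00) ✓; W.y = 0.00, L.y = 0.00 ✓; |WL| = 24.60 ✓; ∠(VL, LW) = 90.00° ✓; |VL| = 7.500 ✓; bearing(V→M) − bearing(V→L) = 97.00° ✓; |VM| = 7.500 ✓; ∠(VM, MN) = 81.90° ✗; |MN| = 20.40 ✓.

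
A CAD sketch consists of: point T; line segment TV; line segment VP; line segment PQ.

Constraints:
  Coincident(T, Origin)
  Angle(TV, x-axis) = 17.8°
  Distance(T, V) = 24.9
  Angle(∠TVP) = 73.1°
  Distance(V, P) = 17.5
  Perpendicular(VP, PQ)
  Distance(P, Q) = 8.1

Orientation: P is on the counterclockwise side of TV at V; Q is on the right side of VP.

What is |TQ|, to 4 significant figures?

33.53

T is at the origin; TV runs at 17.8° with length 24.9, so V = 24.9·(cos 17.8°, sin 17.8°) = (23.71, 7.612). ∠TVP = 73.1°, so VP runs at 17.8° + (180° − 73.1°) = 124.7° from the x-axis; with |VP| = 17.5, P = V + 17.5·(cos 124.7°, sin 124.7°) = (13.75, 22.00). VP is perpendicular to PQ; with |PQ| = 8.1 on the right of VP, Q = P + 8.1·(0.8221, 0.5693) = (20.40, 26.61). Then |TQ| = |Q − T| = 33.53.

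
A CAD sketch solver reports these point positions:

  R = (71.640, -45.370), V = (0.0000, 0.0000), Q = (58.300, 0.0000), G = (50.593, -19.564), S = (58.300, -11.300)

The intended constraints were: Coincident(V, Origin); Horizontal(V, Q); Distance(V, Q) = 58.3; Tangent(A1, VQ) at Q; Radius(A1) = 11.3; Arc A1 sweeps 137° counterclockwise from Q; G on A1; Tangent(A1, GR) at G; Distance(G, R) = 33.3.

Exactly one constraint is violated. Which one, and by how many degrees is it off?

Tangent(A1, GR) at G — off by 7.80°.

V = (0.00, 0.00) ✓; V.y = 0.00, Q.y = 0.00 ✓; |VQ| = 58.30 ✓; ∠(SQ, QV) = 90.00° ✓; |SQ| = 11.30 ✓; bearing(S→G) − bearing(S→Q) = 137.0° ✓; |SG| = 11.30 ✓; ∠(SG, GR) = 97.80° ✗; |GR| = 33.30 ✓.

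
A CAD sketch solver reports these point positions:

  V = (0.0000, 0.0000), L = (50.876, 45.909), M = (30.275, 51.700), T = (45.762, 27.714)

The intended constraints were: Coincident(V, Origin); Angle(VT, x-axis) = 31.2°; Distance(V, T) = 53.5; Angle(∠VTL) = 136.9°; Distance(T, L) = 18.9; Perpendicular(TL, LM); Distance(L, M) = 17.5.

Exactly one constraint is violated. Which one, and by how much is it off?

Distance(L, M) = 17.5 — off by 3.90.

V = (0.00, 0.00) ✓; VT at 31.20° ✓; |VT| = 53.50 ✓; ∠VTL = 136.9° ✓; |TL| = 18.90 ✓; ∠(TL, LM) = 90.00° ✓; |LM| = 21.40 ✗.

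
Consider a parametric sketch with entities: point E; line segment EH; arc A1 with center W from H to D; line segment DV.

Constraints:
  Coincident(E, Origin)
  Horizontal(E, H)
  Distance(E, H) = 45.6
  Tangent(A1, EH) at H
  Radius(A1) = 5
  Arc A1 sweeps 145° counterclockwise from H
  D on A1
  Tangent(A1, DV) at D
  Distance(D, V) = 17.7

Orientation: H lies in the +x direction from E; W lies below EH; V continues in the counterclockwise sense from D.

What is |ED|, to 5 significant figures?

43.689

E is at the origin; EH is horizontal with |EH| = 45.6 and H on the +x side, so H = (45.600, 0.0000). A1 meets EH tangentially, so WH is at right angles to EH, so W = H + (0, -5) = (45.600, -5.0000). On A1, H sits at bearing 90° from W; a 145° counterclockwise sweep puts D at bearing 235°, so D = W + 5.0·(cos 235°, sin 235°) = (42.732, -9.0958). Then |ED| = |D − E| = 43.689.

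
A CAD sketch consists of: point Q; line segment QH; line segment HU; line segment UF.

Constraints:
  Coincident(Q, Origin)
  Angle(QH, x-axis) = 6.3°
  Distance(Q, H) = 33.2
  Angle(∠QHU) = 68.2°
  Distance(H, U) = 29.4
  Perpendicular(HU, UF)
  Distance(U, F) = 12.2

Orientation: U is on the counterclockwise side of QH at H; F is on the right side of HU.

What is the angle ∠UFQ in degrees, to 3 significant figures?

21.6°

Q is at the origin; QH runs at 6.3° with length 33.2, so H = 33.2·(cos 6.3°, sin 6.3°) = (33.0, 3.64). ∠QHU = 68.2°, so HU runs at 6.3° + (180° − 68.2°) = 118° from the x-axis; with |HU| = 29.4, U = H + 29.4·(cos 118°, sin 118°) = (19.2, 29.6). The perpendicularity gives UF at right angles to HU; with |UF| = 12.2 on the right of HU, F = U + 12.2·(0.882, 0.471) = (29.9, 35.3). Then cos ∠UFQ = FU·FQ / (|FU||FQ|), giving 21.6°.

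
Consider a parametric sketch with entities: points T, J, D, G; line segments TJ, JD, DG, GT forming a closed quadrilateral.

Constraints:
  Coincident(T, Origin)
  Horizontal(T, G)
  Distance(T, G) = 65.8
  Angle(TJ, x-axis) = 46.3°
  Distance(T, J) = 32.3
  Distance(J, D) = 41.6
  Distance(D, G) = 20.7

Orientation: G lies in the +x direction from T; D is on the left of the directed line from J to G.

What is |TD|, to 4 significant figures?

67.07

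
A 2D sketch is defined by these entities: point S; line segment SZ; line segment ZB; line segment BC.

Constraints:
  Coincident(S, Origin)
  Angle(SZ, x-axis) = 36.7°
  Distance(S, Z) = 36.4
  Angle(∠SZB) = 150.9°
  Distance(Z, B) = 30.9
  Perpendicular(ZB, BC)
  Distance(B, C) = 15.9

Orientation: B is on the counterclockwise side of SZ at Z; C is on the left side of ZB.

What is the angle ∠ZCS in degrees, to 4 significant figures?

28.88°

S is at the origin; SZ runs at 36.7° with length 36.4, so Z = 36.4·(cos 36.7°, sin 36.7°) = (29.18, 21.75). ∠SZB = 150.9°, so ZB runs at 36.7° + (180° − 150.9°) = 65.80° from the x-axis; with |ZB| = 30.9, B = Z + 30.9·(cos 65.80°, sin 65.80°) = (41.85, 49.94). ZB is perpendicular to BC; with |BC| = 15.9 on the left of ZB, C = B + 15.9·(-0.9121, 0.4099) = (27.35, 56.46). Then cos ∠ZCS = CZ·CS / (|CZ||CS|), giving 28.88°.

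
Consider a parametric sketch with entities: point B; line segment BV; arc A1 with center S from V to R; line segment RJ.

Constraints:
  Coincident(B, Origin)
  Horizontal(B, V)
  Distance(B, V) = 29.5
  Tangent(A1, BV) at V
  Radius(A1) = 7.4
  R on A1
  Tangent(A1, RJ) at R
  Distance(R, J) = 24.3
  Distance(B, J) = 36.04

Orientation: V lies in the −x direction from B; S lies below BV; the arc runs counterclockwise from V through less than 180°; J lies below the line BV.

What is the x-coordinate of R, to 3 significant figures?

-35.1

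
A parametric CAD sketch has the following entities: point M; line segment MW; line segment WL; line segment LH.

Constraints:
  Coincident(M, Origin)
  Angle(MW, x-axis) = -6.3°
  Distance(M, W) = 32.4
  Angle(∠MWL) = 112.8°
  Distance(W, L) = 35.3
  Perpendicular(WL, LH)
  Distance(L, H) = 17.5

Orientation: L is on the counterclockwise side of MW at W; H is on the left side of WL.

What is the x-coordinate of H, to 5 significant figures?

34.081

M is at the origin; MW runs at -6.3° with length 32.4, so W = 32.4·(cos -6.3°, sin -6.3°) = (32.204, -3.5554). ∠MWL = 112.8°, so WL runs at -6.3° + (180° − 112.8°) = 60.900° from the x-axis; with |WL| = 35.3, L = W + 35.3·(cos 60.900°, sin 60.900°) = (49.372, 27.289). The perpendicularity gives LH at right angles to WL; with |LH| = 17.5 on the left of WL, H = L + 17.5·(-0.87377, 0.48634) = (34.081, 35.800). So H.x = 34.081.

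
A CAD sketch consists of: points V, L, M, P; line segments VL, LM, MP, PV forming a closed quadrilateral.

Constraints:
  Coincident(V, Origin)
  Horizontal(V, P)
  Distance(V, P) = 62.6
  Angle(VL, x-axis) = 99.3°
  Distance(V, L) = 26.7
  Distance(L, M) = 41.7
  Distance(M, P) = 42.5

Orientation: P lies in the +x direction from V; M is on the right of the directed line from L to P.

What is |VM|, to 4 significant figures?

21.85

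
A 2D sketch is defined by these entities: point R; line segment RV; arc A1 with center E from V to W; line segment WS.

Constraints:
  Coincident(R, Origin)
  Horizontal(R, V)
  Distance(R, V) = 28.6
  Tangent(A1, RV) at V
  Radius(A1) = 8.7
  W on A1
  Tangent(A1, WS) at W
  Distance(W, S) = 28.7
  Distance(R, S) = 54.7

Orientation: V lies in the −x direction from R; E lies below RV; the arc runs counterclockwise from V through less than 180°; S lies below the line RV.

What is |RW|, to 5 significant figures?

37.952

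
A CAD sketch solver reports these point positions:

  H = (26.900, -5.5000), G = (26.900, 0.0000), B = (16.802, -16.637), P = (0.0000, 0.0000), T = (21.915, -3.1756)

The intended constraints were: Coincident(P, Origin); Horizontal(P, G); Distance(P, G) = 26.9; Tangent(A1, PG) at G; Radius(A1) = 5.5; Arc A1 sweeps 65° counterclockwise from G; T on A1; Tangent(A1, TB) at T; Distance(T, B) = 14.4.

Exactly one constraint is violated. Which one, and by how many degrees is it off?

Tangent(A1, TB) at T — off by 4.20°.

P = (0.00, 0.00) ✓; P.y = 0.00, G.y = 0.00 ✓; |PG| = 26.90 ✓; ∠(HG, GP) = 90.00° ✓; |HG| = 5.500 ✓; bearing(H→T) − bearing(H→G) = 65.00° ✓; |HT| = 5.500 ✓; ∠(HT, TB) = 85.80° ✗; |TB| = 14.40 ✓.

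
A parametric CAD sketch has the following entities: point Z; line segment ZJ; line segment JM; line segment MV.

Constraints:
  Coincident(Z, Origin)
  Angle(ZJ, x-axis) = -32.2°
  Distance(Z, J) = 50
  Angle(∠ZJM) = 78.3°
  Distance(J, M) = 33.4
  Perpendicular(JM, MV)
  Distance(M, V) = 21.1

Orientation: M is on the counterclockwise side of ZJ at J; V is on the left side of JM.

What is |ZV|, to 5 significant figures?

36.295

∠ZJM = 78.3°, so JM runs at -32.2° + (180° − 78.3°) = 69.500° from the x-axis; with |JM| = 33.4, M = J + 33.4·(cos 69.500°, sin 69.500°) = (54.007, 4.6410). The perpendicularity gives MV at right angles to JM; with |MV| = 21.1 on the left of JM, V = M + 21.1·(-0.93667, 0.35021) = (34.243, 12.030). Then |ZV| = |V − Z| = 36.295.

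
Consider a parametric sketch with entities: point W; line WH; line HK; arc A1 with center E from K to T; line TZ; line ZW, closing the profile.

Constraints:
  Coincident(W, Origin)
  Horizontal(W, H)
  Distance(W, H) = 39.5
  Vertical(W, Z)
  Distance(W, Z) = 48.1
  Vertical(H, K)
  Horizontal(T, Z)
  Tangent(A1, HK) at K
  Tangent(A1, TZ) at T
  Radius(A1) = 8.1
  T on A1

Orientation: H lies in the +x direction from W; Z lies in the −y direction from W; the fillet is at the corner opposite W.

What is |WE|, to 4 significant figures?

50.85

W is at the origin; W and H share the same y with |WH| = 39.5 and H on the +x side, so H = (39.50, 0.000). W and Z share the same x with |WZ| = 48.1 and Z on the −y side, so Z = (0.000, -48.10). The virtual corner opposite W is at (39.50, -48.10). The tangent condition forces EK to be normal to HK and A1 meets TZ tangentially, so ET is at right angles to TZ, with radius 8.1, so the center E sits 8.1 in from both sides at E = (31.40, -40.00). Then |WE| = |E − W| = 50.85.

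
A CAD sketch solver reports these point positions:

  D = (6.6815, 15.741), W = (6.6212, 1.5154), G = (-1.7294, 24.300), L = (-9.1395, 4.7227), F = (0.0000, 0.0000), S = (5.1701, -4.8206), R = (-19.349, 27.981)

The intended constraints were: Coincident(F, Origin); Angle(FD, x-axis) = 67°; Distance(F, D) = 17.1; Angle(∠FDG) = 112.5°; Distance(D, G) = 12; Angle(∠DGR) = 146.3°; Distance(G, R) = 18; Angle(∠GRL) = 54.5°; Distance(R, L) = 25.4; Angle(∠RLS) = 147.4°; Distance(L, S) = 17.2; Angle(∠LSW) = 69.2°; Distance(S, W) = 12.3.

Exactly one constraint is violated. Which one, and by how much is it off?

Distance(S, W) = 12.3 — off by 5.80.

F = (0.00, 0.00) ✓; FD at 67.00° ✓; |FD| = 17.10 ✓; ∠FDG = 112.5° ✓; |DG| = 12.00 ✓; ∠DGR = 146.3° ✓; |GR| = 18.00 ✓; ∠GRL = 54.50° ✓; |RL| = 25.40 ✓; ∠RLS = 147.4° ✓; |LS| = 17.20 ✓; ∠LSW = 69.20° ✓; |SW| = 6.500 ✗.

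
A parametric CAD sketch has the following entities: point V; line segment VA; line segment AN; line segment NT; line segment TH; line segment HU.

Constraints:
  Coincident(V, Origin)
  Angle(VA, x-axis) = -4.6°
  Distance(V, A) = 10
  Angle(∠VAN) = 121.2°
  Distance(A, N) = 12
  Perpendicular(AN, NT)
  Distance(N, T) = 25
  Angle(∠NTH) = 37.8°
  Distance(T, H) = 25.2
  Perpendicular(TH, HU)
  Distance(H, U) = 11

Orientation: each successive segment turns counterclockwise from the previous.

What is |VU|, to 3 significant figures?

14.6

∠NTH = 37.8° gives TH at -73.6° from the x-axis; with |TH| = 25.2, H = (3.83, -0.620). The perpendicularity gives HU at right angles to TH, so HU runs at 16.4°; with |HU| = 11.0, U = (14.4, 2.49). Then |VU| = |U − V| = 14.6.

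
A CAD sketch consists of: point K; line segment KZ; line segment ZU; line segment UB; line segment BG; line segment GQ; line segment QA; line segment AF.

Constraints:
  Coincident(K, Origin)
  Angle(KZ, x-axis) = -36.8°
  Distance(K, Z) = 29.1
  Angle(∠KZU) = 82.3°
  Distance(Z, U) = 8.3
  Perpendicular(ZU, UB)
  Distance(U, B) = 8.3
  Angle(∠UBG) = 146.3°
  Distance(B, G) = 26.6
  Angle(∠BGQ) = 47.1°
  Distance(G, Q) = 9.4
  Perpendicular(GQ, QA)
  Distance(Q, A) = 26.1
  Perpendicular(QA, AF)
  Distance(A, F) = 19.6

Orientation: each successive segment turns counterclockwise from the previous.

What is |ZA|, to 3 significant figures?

22.6

K is at the origin; KZ runs at -36.8° with length 29.1, so Z = (23.3, -17.4). ∠KZU = 82.3° gives ZU at 60.9° from the x-axis; with |ZU| = 8.3, U = (27.3, -10.2). ZU is perpendicular to UB, so UB runs at 151°; with |UB| = 8.3, B = (20.1, -6.14). ∠UBG = 146.3° gives BG at -175° from the x-axis; with |BG| = 26.6, G = (-6.43, -8.28). ∠BGQ = 47.1° gives GQ at -42.5° from the x-axis; with |GQ| = 9.4, Q = (0.502, -14.6). GQ ⟂ QA, so QA runs at 47.5°; with |QA| = 26.1, A = (18.1, 4.62). Then |ZA| = |A − Z| = 22.6.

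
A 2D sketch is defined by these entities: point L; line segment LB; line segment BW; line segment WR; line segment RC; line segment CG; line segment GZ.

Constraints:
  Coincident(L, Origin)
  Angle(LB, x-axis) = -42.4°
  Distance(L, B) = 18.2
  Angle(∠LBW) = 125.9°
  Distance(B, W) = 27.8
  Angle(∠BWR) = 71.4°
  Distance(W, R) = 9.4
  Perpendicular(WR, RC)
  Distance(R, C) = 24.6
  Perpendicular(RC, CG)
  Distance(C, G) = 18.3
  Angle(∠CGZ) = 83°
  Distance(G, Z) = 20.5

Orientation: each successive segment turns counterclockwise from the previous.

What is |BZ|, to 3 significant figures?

26.9

L is at the origin; LB runs at -42.4° with length 18.2, so B = (13.4, -12.3). ∠LBW = 125.9° gives BW at 11.7° from the x-axis; with |BW| = 27.8, W = (40.7, -6.63). ∠BWR = 71.4° gives WR at 120° from the x-axis; with |WR| = 9.4, R = (35.9, 1.48). WR is perpendicular to RC, so RC runs at -150°; with |RC| = 24.6, C = (14.7, -10.9). The perpendicularity gives CG at right angles to RC, so CG runs at -59.7°; with |CG| = 18.3, G = (23.9, -26.7). ∠CGZ = 83.0° gives GZ at 37.3° from the x-axis; with |GZ| = 20.5, Z = (40.2, -14.3). Then |BZ| = |Z − B| = 26.9.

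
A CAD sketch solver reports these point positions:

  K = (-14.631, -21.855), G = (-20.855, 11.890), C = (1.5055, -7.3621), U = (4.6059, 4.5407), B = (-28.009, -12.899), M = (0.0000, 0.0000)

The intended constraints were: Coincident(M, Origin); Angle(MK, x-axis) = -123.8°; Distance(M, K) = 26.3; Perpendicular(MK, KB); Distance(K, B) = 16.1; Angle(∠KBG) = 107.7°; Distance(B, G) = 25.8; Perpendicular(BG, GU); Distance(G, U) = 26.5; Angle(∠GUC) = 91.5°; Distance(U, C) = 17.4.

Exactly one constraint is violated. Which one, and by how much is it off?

Distance(U, C) = 17.4 — off by 5.10.

M = (0.00, 0.00) ✓; MK at -123.8° ✓; |MK| = 26.30 ✓; ∠(MK, KB) = 90.00° ✓; |KB| = 16.10 ✓; ∠KBG = 107.7° ✓; |BG| = 25.80 ✓; ∠(BG, GU) = 90.00° ✓; |GU| = 26.50 ✓; ∠GUC = 91.50° ✓; |UC| = 12.30 ✗.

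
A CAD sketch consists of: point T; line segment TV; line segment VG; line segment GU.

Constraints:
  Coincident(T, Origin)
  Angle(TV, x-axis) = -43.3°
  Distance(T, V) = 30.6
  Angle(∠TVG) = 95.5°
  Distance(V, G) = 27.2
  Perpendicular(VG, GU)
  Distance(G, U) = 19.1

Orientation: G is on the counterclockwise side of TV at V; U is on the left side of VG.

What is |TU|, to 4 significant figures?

32.20

T is at the origin; TV runs at -43.3° with length 30.6, so V = 30.6·(cos -43.3°, sin -43.3°) = (22.27, -20.99). ∠TVG = 95.5°, so VG runs at -43.3° + (180° − 95.5°) = 41.20° from the x-axis; with |VG| = 27.2, G = V + 27.2·(cos 41.20°, sin 41.20°) = (42.74, -3.070). The perpendicularity gives GU at right angles to VG; with |GU| = 19.1 on the left of VG, U = G + 19.1·(-0.6587, 0.7524) = (30.15, 11.30). Then |TU| = |U − T| = 32.20.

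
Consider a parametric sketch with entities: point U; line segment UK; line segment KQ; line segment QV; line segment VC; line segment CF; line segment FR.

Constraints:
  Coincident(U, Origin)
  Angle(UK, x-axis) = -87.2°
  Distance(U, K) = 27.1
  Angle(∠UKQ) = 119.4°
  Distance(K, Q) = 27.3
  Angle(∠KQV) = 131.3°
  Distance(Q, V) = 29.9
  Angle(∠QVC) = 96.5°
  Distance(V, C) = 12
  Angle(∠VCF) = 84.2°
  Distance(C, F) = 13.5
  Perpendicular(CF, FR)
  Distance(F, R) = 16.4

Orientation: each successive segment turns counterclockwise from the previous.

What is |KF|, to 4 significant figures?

36.76

U is at the origin; UK runs at -87.2° with length 27.1, so K = (1.324, -27.07). ∠UKQ = 119.4° gives KQ at -26.60° from the x-axis; with |KQ| = 27.3, Q = (25.73, -39.29). ∠KQV = 131.3° gives QV at 22.10° from the x-axis; with |QV| = 29.9, V = (53.44, -28.04). ∠QVC = 96.5° gives VC at 105.6° from the x-axis; with |VC| = 12.0, C = (50.21, -16.48). ∠VCF = 84.2° gives CF at -158.6° from the x-axis; with |CF| = 13.5, F = (37.64, -21.41). Then |KF| = |F − K| = 36.76.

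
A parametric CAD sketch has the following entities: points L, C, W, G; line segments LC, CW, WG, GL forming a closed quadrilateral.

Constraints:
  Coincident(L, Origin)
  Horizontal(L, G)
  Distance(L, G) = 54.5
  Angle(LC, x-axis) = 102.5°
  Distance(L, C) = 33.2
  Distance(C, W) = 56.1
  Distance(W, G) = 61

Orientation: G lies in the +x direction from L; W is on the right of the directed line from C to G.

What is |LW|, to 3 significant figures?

23.5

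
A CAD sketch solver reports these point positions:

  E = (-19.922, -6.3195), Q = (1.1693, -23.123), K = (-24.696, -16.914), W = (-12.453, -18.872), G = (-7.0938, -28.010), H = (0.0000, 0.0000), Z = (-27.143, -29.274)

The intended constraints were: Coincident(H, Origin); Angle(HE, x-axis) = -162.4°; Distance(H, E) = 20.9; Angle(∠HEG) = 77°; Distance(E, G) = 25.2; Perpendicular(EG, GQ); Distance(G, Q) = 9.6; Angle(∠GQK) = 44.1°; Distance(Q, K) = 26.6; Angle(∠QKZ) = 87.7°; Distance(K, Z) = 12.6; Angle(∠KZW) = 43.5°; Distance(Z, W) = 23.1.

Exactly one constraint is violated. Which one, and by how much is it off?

Distance(Z, W) = 23.1 — off by 5.10.

H = (0.00, 0.00) ✓; HE at -162.4° ✓; |HE| = 20.90 ✓; ∠HEG = 77.00° ✓; |EG| = 25.20 ✓; ∠(EG, GQ) = 90.00° ✓; |GQ| = 9.600 ✓; ∠GQK = 44.10° ✓; |QK| = 26.60 ✓; ∠QKZ = 87.70° ✓; |KZ| = 12.60 ✓; ∠KZW = 43.50° ✓; |ZW| = 18.00 ✗.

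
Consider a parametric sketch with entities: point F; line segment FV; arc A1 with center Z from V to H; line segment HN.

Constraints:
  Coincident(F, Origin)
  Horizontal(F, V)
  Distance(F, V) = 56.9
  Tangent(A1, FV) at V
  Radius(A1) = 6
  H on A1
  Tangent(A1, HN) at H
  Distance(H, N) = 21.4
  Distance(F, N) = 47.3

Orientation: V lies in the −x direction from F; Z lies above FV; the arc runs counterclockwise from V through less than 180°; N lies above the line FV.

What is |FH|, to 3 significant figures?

51.7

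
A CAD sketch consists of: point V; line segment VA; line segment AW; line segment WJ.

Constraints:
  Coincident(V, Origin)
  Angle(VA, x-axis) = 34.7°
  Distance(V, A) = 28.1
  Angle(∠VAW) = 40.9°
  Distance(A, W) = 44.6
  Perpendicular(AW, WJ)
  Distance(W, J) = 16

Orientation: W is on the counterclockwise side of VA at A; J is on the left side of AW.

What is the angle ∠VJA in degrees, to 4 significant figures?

25.60°

∠VAW = 40.9°, so AW runs at 34.7° + (180° − 40.9°) = 173.8° from the x-axis; with |AW| = 44.6, W = A + 44.6·(cos 173.8°, sin 173.8°) = (-21.24, 20.81). The perpendicularity gives WJ at right angles to AW; with |WJ| = 16.0 on the left of AW, J = W + 16.0·(-0.1080, -0.9942) = (-22.96, 4.907). Then cos ∠VJA = JV·JA / (|JV||JA|), giving 25.60°.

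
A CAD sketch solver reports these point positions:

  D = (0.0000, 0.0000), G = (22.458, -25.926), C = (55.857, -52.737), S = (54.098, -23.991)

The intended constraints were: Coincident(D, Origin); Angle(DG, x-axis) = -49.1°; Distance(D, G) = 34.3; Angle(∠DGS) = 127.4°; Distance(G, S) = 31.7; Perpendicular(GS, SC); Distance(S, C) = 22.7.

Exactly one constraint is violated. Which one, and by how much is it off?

Distance(S, C) = 22.7 — off by 6.10.

D = (0.00, 0.00) ✓; DG at -49.10° ✓; |DG| = 34.30 ✓; ∠DGS = 127.4° ✓; |GS| = 31.70 ✓; ∠(GS, SC) = 90.00° ✓; |SC| = 28.80 ✗.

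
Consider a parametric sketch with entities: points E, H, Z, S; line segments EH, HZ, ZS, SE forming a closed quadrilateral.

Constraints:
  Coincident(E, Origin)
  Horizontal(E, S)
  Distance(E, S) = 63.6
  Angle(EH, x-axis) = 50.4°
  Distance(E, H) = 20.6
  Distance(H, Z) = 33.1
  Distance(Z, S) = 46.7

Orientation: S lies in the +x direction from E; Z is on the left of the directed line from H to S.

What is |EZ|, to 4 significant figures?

53.60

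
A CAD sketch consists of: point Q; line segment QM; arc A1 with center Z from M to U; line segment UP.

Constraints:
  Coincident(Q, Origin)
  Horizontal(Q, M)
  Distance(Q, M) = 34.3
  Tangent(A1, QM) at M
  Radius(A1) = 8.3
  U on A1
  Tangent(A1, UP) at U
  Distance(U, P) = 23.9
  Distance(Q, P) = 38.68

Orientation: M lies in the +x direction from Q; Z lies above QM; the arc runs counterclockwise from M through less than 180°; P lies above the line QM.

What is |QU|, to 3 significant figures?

42.6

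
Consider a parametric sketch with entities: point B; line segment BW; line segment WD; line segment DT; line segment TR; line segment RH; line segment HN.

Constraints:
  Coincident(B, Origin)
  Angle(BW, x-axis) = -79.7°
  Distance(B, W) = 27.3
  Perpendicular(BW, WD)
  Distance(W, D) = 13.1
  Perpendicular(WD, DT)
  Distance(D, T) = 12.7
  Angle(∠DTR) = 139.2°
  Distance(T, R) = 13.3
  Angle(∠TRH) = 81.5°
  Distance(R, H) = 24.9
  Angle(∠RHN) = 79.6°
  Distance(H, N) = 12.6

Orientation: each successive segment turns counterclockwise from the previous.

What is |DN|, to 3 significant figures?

14.3

∠TRH = 81.5° gives RH at -120° from the x-axis; with |RH| = 24.9, H = (-7.45, -25.1). ∠RHN = 79.6° gives HN at -20.0° from the x-axis; with |HN| = 12.6, N = (4.39, -29.5). Then |DN| = |N − D| = 14.3.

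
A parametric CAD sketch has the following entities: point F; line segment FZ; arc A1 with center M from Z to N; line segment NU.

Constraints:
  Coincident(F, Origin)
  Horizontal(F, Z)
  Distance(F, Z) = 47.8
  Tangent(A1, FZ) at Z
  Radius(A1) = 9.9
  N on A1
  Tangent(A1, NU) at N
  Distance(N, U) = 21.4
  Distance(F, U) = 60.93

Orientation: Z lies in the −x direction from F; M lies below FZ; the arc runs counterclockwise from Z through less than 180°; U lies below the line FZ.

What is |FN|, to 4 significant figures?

58.68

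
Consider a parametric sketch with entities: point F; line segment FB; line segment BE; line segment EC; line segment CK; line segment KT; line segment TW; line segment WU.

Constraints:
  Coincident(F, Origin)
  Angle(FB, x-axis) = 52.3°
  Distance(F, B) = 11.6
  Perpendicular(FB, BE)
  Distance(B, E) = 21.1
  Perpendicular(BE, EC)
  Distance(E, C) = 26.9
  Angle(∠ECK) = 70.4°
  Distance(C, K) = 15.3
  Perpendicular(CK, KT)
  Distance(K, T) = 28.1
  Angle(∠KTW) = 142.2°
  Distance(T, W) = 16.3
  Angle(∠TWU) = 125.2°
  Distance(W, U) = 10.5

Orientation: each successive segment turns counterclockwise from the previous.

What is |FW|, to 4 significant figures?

38.99

F is at the origin; FB runs at 52.3° with length 11.6, so B = (7.094, 9.178). FB ⟂ BE, so BE runs at 142.3°; with |BE| = 21.1, E = (-9.601, 22.08). BE is perpendicular to EC, so EC runs at -127.7°; with |EC| = 26.9, C = (-26.05, 0.7975). ∠ECK = 70.4° gives CK at -18.10° from the x-axis; with |CK| = 15.3, K = (-11.51, -3.956). CK ⟂ KT, so KT runs at 71.90°; with |KT| = 28.1, T = (-2.778, 22.75). ∠KTW = 142.2° gives TW at 109.7° from the x-axis; with |TW| = 16.3, W = (-8.273, 38.10). Then |FW| = |W − F| = 38.99.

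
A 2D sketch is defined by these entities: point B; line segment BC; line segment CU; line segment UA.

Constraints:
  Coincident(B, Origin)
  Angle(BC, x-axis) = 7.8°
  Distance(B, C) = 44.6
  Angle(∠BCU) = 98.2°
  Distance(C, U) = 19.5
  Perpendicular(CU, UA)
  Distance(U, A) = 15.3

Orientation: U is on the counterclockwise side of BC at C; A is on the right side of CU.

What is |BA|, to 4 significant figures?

64.83

∠BCU = 98.2°, so CU runs at 7.8° + (180° − 98.2°) = 89.60° from the x-axis; with |CU| = 19.5, U = C + 19.5·(cos 89.60°, sin 89.60°) = (44.32, 25.55). CU ⟂ UA; with |UA| = 15.3 on the right of CU, A = U + 15.3·(1.000, -0.006981) = (59.62, 25.45). Then |BA| = |A − B| = 64.83.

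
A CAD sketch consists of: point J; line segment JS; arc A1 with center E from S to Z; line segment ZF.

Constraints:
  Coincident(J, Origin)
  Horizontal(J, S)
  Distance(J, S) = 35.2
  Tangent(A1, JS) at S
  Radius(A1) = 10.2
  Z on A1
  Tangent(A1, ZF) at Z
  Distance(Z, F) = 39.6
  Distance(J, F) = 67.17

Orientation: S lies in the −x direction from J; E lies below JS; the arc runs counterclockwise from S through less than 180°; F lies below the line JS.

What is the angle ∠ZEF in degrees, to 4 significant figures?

75.56°

Checks: |EZ| = 10.20 ✓; ∠(EZ, ZF) = 90.00° ✓; |ZF| = 39.60 ✓; |JF| = 67.17 ✓.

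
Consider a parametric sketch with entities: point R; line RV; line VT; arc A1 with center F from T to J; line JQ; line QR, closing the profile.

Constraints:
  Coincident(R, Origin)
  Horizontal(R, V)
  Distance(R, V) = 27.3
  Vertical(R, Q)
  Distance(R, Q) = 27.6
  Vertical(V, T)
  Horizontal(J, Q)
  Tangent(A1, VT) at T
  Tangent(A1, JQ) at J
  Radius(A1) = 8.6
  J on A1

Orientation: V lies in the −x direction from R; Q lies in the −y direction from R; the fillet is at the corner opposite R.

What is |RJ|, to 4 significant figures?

33.34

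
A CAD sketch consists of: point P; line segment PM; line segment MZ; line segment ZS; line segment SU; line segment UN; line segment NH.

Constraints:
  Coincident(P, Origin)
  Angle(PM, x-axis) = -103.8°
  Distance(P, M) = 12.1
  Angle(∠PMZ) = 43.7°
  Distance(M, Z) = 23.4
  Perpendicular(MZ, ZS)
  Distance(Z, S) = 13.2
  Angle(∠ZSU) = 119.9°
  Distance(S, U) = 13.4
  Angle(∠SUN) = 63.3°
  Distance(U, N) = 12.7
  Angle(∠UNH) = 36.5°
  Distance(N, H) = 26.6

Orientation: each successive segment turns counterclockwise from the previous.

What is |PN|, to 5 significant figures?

2.5999

P is at the origin; PM runs at -103.8° with length 12.1, so M = (-2.8863, -11.751). ∠PMZ = 43.7° gives MZ at 32.500° from the x-axis; with |MZ| = 23.4, Z = (16.849, 0.82209). The perpendicularity gives ZS at right angles to MZ, so ZS runs at 122.50°; with |ZS| = 13.2, S = (9.7568, 11.955). ∠ZSU = 119.9° gives SU at -177.40° from the x-axis; with |SU| = 13.4, U = (-3.6295, 11.347). ∠SUN = 63.3° gives UN at -60.700° from the x-axis; with |UN| = 12.7, N = (2.5857, 0.27171). Then |PN| = |N − P| = 2.5999.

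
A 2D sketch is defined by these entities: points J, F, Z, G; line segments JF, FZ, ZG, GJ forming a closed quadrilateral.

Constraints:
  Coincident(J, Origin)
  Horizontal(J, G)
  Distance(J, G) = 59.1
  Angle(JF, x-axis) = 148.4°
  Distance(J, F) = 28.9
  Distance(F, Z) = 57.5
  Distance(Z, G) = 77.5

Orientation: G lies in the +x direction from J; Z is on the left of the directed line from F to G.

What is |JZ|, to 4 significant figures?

61.46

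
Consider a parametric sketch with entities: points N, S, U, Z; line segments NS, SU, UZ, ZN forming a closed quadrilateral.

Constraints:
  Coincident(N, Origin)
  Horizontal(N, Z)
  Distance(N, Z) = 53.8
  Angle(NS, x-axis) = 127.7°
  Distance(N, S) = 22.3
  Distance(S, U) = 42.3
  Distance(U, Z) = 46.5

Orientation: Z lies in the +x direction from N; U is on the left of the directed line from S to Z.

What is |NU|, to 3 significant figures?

43.6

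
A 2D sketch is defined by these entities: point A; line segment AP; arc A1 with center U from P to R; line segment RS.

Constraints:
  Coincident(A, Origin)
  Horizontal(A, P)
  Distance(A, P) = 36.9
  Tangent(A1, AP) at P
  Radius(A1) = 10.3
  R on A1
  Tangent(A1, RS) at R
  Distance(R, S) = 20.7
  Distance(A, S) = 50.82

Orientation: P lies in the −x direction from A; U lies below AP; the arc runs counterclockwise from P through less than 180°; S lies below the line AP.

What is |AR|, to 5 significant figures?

48.544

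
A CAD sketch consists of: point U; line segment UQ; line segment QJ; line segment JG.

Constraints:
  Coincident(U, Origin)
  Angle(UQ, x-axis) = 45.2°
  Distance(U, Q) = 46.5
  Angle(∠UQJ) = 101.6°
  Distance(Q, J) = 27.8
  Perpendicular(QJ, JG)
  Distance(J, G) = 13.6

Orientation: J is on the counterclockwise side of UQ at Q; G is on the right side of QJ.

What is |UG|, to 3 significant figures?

69.8

∠UQJ = 101.6°, so QJ runs at 45.2° + (180° − 101.6°) = 124° from the x-axis; with |QJ| = 27.8, J = Q + 27.8·(cos 124°, sin 124°) = (17.4, 56.2). QJ ⟂ JG; with |JG| = 13.6 on the right of QJ, G = J + 13.6·(0.833, 0.553) = (28.7, 63.7). Then |UG| = |G − U| = 69.8.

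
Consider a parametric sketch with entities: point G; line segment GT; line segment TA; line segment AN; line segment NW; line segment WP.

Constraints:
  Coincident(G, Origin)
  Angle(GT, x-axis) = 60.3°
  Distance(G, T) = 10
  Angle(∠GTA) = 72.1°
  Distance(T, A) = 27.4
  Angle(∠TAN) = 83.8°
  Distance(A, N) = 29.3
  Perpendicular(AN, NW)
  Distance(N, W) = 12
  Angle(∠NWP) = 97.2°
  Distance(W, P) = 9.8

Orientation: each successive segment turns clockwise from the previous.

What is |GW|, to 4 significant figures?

20.51

∠TAN = 83.8° gives AN at -143.8° from the x-axis; with |AN| = 29.3, N = (-0.2135, -28.85). The perpendicularity gives NW at right angles to AN, so NW runs at 126.2°; with |NW| = 12.0, W = (-7.301, -19.17). Then |GW| = |W − G| = 20.51.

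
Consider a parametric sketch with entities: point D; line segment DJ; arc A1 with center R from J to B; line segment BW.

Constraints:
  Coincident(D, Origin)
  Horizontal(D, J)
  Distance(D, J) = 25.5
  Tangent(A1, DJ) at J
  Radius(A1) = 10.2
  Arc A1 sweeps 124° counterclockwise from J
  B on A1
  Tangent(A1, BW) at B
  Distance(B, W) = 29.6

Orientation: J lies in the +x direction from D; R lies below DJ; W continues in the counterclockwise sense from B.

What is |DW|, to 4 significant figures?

52.58

D is at the origin; DJ is horizontal with |DJ| = 25.5 and J on the +x side, so J = (25.50, 0.000). A1 meets DJ tangentially, so RJ is at right angles to DJ, so R = J + (0, -10.2) = (25.50, -10.20). On A1, J sits at bearing 90° from R; a 124° counterclockwise sweep puts B at bearing 214°, so B = R + 10.2·(cos 214°, sin 214°) = (17.04, -15.90). A1 meets BW tangentially, so RB is at right angles to BW, so BW runs along (−sin 214°, cos 214°); with |BW| = 29.6, W = (33.60, -40.44). Then |DW| = |W − D| = 52.58.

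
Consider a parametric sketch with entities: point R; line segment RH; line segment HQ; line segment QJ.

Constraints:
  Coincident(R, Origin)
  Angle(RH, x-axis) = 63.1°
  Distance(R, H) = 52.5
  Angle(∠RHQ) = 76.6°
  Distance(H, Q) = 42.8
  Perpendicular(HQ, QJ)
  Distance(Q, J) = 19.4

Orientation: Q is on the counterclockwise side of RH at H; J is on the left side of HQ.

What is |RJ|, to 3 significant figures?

44.1

R is at the origin; RH runs at 63.1° with length 52.5, so H = 52.5·(cos 63.1°, sin 63.1°) = (23.8, 46.8). ∠RHQ = 76.6°, so HQ runs at 63.1° + (180° − 76.6°) = 166° from the x-axis; with |HQ| = 42.8, Q = H + 42.8·(cos 166°, sin 166°) = (-17.9, 56.8). HQ is perpendicular to QJ; with |QJ| = 19.4 on the left of HQ, J = Q + 19.4·(-0.233, -0.972) = (-22.4, 37.9). Then |RJ| = |J − R| = 44.1.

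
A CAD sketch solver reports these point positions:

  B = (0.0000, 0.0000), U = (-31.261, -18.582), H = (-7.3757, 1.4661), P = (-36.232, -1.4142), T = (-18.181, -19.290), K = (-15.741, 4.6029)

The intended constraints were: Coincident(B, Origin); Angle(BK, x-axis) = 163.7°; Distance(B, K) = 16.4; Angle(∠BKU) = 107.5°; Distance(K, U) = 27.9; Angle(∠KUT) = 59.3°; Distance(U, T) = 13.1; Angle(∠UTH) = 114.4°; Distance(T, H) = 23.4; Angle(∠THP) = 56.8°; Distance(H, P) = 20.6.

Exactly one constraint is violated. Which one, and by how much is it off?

Distance(H, P) = 20.6 — off by 8.40.

B = (0.00, 0.00) ✓; BK at 163.7° ✓; |BK| = 16.40 ✓; ∠BKU = 107.5° ✓; |KU| = 27.90 ✓; ∠KUT = 59.30° ✓; |UT| = 13.10 ✓; ∠UTH = 114.4° ✓; |TH| = 23.40 ✓; ∠THP = 56.80° ✓; |HP| = 29.00 ✗.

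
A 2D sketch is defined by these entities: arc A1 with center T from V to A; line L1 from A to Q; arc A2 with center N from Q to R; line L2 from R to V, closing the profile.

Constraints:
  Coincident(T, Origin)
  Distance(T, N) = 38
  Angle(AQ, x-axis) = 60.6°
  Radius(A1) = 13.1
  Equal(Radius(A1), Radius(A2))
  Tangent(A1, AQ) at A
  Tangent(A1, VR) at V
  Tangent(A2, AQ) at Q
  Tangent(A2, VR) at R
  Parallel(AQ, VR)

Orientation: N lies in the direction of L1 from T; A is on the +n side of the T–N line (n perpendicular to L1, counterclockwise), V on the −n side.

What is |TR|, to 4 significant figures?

40.19

The slot axis is L1's direction at 60.6°, so u = (cos 60.6°, sin 60.6°) = (0.4909, 0.8712) and n = (−sin 60.6°, cos 60.6°) = (-0.8712, 0.4909). T is at the origin and N lies 38.0 along u from T, so N = 38.0·u = (18.65, 33.11). Tangency of A1 to both parallel lines with radius 13.1 puts A and V at T ± 13.1·n: A = (-11.41, 6.431), V = (11.41, -6.431). Equal radii place Q and R the same way about N: Q = N + 13.1·n = (7.241, 39.54), R = N − 13.1·n = (30.07, 26.68). Then |TR| = |R − T| = 40.19.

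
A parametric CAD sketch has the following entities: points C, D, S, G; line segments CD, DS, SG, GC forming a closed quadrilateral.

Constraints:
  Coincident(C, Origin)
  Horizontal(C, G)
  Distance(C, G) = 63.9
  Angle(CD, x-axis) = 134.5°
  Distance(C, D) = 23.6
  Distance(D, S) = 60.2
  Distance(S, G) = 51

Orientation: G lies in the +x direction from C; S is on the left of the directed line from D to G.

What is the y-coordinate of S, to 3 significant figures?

43.6

Checks: |DS| = 60.20 ✓; |SG| = 51.00 ✓.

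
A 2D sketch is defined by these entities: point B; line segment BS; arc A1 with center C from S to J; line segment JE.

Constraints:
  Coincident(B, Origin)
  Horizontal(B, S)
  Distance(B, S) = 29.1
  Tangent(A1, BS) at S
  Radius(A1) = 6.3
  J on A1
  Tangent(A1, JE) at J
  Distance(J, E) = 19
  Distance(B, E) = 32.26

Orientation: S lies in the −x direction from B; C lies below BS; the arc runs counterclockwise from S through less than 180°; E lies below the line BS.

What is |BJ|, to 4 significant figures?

35.36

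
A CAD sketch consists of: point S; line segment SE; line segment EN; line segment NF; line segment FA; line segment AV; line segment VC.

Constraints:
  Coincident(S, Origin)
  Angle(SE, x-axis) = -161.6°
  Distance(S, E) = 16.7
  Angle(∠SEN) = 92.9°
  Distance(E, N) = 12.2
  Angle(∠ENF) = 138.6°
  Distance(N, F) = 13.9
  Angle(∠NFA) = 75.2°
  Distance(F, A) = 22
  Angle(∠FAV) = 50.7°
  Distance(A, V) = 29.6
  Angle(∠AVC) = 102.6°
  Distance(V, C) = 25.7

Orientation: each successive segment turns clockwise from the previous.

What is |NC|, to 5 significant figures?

23.351

S is at the origin; SE runs at -161.6° with length 16.7, so E = (-15.846, -5.2713). ∠SEN = 92.9° gives EN at 111.30° from the x-axis; with |EN| = 12.2, N = (-20.278, 6.0953). ∠ENF = 138.6° gives NF at 69.900° from the x-axis; with |NF| = 13.9, F = (-15.501, 19.149). ∠NFA = 75.2° gives FA at -34.900° from the x-axis; with |FA| = 22.0, A = (2.5423, 6.5615). ∠FAV = 50.7° gives AV at -164.20° from the x-axis; with |AV| = 29.6, V = (-25.939, -1.4980). ∠AVC = 102.6° gives VC at 118.40° from the x-axis; with |VC| = 25.7, C = (-38.163, 21.109). Then |NC| = |C − N| = 23.351.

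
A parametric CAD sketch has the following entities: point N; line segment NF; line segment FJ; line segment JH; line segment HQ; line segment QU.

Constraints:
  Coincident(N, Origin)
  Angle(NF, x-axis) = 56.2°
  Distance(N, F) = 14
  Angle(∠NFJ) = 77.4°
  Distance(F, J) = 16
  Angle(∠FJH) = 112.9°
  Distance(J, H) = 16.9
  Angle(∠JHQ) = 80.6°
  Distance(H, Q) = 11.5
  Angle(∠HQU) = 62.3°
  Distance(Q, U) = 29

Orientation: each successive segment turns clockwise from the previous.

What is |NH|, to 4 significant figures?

19.61

N is at the origin; NF runs at 56.2° with length 14.0, so F = (7.788, 11.63). ∠NFJ = 77.4° gives FJ at -46.40° from the x-axis; with |FJ| = 16.0, J = (18.82, 0.04703). ∠FJH = 112.9° gives JH at -113.5° from the x-axis; with |JH| = 16.9, H = (12.08, -15.45). Then |NH| = |H − N| = 19.61.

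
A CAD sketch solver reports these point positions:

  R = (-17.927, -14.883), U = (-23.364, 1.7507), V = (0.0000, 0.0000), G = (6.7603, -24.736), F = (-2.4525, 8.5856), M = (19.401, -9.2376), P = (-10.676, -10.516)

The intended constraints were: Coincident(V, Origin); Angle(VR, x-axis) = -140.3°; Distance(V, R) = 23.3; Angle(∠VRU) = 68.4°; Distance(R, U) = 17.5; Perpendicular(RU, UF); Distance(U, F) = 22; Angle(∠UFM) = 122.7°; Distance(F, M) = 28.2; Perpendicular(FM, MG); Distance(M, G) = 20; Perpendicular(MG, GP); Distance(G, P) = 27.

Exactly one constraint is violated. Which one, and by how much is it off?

Distance(G, P) = 27 — off by 4.50.

V = (0.00, 0.00) ✓; VR at -140.3° ✓; |VR| = 23.30 ✓; ∠VRU = 68.40° ✓; |RU| = 17.50 ✓; ∠(RU, UF) = 90.00° ✓; |UF| = 22.00 ✓; ∠UFM = 122.7° ✓; |FM| = 28.20 ✓; ∠(FM, MG) = 90.00° ✓; |MG| = 20.00 ✓; ∠(MG, GP) = 90.00° ✓; |GP| = 22.50 ✗.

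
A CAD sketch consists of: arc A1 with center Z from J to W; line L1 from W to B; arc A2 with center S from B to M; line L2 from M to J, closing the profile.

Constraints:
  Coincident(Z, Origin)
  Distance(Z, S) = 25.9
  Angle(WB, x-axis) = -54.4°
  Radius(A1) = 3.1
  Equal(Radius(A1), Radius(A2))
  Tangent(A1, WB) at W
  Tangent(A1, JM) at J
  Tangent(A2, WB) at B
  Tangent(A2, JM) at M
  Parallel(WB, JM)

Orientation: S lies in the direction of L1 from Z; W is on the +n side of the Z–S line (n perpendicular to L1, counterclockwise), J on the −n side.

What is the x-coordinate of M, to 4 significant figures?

12.56

The slot axis is L1's direction at -54.4°, so u = (cos -54.4°, sin -54.4°) = (0.5821, -0.8131) and n = (−sin -54.4°, cos -54.4°) = (0.8131, 0.5821). Z is at the origin and S lies 25.9 along u from Z, so S = 25.9·u = (15.08, -21.06). Tangency of A1 to both parallel lines with radius 3.1 puts W and J at Z ± 3.1·n: W = (2.521, 1.805), J = (-2.521, -1.805). Equal radii place B and M the same way about S: B = S + 3.1·n = (17.60, -19.25), M = S − 3.1·n = (12.56, -22.86). So M.x = 12.56.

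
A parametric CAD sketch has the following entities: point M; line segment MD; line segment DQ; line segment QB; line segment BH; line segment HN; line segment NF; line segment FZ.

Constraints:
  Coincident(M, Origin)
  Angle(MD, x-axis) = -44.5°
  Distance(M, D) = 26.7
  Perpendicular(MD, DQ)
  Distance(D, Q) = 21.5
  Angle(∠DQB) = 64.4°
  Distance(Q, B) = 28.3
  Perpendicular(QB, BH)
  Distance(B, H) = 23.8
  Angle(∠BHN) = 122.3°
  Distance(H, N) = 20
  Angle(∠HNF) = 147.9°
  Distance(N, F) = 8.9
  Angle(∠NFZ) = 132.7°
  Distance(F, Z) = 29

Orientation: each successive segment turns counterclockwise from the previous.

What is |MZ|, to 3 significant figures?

50.9

M is at the origin; MD runs at -44.5° with length 26.7, so D = (19.0, -18.7). MD is perpendicular to DQ, so DQ runs at 45.5°; with |DQ| = 21.5, Q = (34.1, -3.38). ∠DQB = 64.4° gives QB at 161° from the x-axis; with |QB| = 28.3, B = (7.34, 5.79). QB is perpendicular to BH, so BH runs at -109°; with |BH| = 23.8, H = (-0.370, -16.7). ∠BHN = 122.3° gives HN at -51.2° from the x-axis; with |HN| = 20.0, N = (12.2, -32.3). ∠HNF = 147.9° gives NF at -19.1° from the x-axis; with |NF| = 8.9, F = (20.6, -35.2). ∠NFZ = 132.7° gives FZ at 28.2° from the x-axis; with |FZ| = 29.0, Z = (46.1, -21.5). Then |MZ| = |Z − M| = 50.9.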